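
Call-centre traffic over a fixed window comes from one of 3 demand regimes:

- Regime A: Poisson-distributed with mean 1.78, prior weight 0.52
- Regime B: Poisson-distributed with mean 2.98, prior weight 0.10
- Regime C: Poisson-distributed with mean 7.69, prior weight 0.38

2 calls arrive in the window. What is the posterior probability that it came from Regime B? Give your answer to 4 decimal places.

Apply Bayes' rule: the posterior for each component is proportional to its prior times its likelihood at x.
Poisson probabilities:
  p_A = e^(−1.78)·1.78^2/2! = 0.267157
  p_B = e^(−2.98)·2.98^2/2! = 0.22553
  p_C = e^(−7.69)·7.69^2/2! = 0.0135238
Multiply by the mixture weights:
  P(Z=A)·p_A = 0.52 × 0.267157 = 0.138921
  P(Z=B)·p_B = 0.10 × 0.22553 = 0.022553
  P(Z=C)·p_C = 0.38 × 0.0135238 = 0.00513904
Marginal: 0.138921 + 0.022553 + 0.00513904 = 0.166613
P(Regime B | 2 calls) = 0.022553 / 0.166613 ≈ 0.1354

0.1354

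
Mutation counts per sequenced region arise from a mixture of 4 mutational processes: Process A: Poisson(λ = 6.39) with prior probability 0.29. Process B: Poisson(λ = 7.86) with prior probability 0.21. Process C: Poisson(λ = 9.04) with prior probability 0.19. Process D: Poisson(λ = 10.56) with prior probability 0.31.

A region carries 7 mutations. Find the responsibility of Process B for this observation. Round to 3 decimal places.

0.254

Apply Bayes' rule: the posterior for each component is proportional to its prior times its likelihood at x.
Poisson probabilities:
  p_A = e^(−6.39)·6.39^7/7! = 0.144855
  p_B = e^(−7.86)·7.86^7/7! = 0.141897
  p_C = e^(−9.04)·9.04^7/7! = 0.116072
  p_D = e^(−10.56)·10.56^7/7! = 0.0753472
Unnormalised posteriors:
  π_A·p_A = 0.29 × 0.144855 = 0.042008
  π_B·p_B = 0.21 × 0.141897 = 0.0297983
  π_C·p_C = 0.19 × 0.116072 = 0.0220536
  π_D·p_D = 0.31 × 0.0753472 = 0.0233576
Evidence: 0.042008 + 0.0297983 + 0.0220536 + 0.0233576 = 0.117218
P(Process B | 7 mutations) ≈ 0.254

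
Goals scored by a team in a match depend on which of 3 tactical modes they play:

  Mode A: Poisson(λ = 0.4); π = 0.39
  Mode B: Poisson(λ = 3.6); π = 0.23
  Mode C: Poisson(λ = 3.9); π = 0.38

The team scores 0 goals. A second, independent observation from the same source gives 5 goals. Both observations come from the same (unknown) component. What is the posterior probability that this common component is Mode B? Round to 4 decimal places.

P(component k | x) = P(Z=k)·f_k(x) / marginal(x), where marginal(x) = Σ_j P(Z=j)·f_j(x).
Since both observations come from the same component, the likelihood for component k is f_k(x₁)·f_k(x₂).
  L_A = [e^(−0.4)·0.4^0/0! = 0.67032] × [5.72006e-05] = 3.83427e-05
  L_B = [e^(−3.6)·3.6^0/0! = 0.0273237] × [0.13768] = 0.00376193
  L_C = [e^(−3.9)·3.9^0/0! = 0.0202419] × [0.152193] = 0.00308067
Multiply by the mixture weights:
  P(Z=A)·L_A = 0.39 × 3.83427e-05 = 1.49537e-05
  P(Z=B)·L_B = 0.23 × 0.00376193 = 0.000865244
  P(Z=C)·L_C = 0.38 × 0.00308067 = 0.00117065
Denominator: 1.49537e-05 + 0.000865244 + 0.00117065 = 0.00205085
P(Mode B | x₁, x₂) ≈ 0.4219

0.4219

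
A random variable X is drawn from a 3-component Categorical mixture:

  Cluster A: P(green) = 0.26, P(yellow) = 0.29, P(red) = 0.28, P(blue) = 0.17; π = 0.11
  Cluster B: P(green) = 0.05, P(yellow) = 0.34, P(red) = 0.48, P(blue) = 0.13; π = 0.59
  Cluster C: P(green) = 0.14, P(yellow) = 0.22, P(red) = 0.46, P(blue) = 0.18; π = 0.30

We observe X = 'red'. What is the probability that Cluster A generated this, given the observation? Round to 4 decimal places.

0.0681

Posterior ∝ prior × likelihood, so P(k | x) ∝ π_k f_k(x); normalise over all components.
Evaluate each component's likelihood at the observed value:
  L_A = P(red | comp) = 0.28
  L_B = P(red | comp) = 0.48
  L_C = P(red | comp) = 0.46
Unnormalised posteriors:
  π_A·L_A = 0.11 × 0.28 = 0.0308
  π_B·L_B = 0.59 × 0.48 = 0.2832
  π_C·L_C = 0.30 × 0.46 = 0.138
Normaliser: 0.0308 + 0.2832 + 0.138 = 0.452
Responsibility of Cluster A: 0.0308 / 0.452 ≈ 0.0681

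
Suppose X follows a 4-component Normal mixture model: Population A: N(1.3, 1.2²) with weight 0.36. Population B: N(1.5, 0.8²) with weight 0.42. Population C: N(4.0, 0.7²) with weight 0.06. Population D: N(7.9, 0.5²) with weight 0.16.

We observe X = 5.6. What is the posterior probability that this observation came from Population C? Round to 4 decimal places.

The responsibility of component k is π_k f_k(x) divided by Σ_j π_j f_j(x).
Component likelihoods at x = 5.6:
  L_A = 0.000541375
  L_B = 9.86988e-07
  L_C = 0.0418147
  L_D = 2.02817e-05
Unnormalised posteriors:
  π_A·L_A = 0.36 × 0.000541375 = 0.000194895
  π_B·L_B = 0.42 × 9.86988e-07 = 4.14535e-07
  π_C·L_C = 0.06 × 0.0418147 = 0.00250888
  π_D·L_D = 0.16 × 2.02817e-05 = 3.24507e-06
Normaliser: 0.000194895 + 4.14535e-07 + 0.00250888 + 3.24507e-06 = 0.00270743
So the posterior for Population C is 0.00250888 / 0.00270743 ≈ 0.9267.

0.9267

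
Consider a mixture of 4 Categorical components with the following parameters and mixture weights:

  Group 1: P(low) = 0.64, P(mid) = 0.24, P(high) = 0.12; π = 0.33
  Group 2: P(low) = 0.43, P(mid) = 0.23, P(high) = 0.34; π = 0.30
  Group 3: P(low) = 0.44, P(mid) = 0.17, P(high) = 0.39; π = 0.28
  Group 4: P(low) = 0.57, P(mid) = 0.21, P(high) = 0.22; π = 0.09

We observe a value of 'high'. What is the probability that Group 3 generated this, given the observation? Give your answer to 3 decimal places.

Posterior ∝ prior × likelihood, so P(k | x) ∝ P(Z=k) f_k(x); normalise over all components.
Categorical probabilities:
  p_1 = P(high | comp) = 0.12
  p_2 = P(high | comp) = 0.34
  p_3 = P(high | comp) = 0.39
  p_4 = P(high | comp) = 0.22
Prior × likelihood for each component:
  P(Z=1)·p_1 = 0.33 × 0.12 = 0.0396
  P(Z=2)·p_2 = 0.30 × 0.34 = 0.102
  P(Z=3)·p_3 = 0.28 × 0.39 = 0.1092
  P(Z=4)·p_4 = 0.09 × 0.22 = 0.0198
Sum: 0.0396 + 0.102 + 0.1092 + 0.0198 = 0.2706
So the posterior for Group 3 is 0.1092 / 0.2706 ≈ 0.404.

0.404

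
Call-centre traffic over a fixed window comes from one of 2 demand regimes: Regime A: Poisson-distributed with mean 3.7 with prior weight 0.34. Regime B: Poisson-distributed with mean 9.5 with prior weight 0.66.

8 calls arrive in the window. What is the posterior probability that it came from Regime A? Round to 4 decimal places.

0.0826

Posterior ∝ prior × likelihood, so P(k | x) ∝ π_k f_k(x); normalise over all components.
Component likelihoods at x = 8 calls:
  L_A = e^(−3.7)·3.7^8/8! = 0.0215379
  L_B = e^(−9.5)·9.5^8/8! = 0.12316
Prior × likelihood for each component:
  π_A·L_A = 0.34 × 0.0215379 = 0.00732289
  π_B·L_B = 0.66 × 0.12316 = 0.0812858
Evidence: 0.00732289 + 0.0812858 = 0.0886087
So the posterior for Regime A is 0.00732289 / 0.0886087 ≈ 0.0826.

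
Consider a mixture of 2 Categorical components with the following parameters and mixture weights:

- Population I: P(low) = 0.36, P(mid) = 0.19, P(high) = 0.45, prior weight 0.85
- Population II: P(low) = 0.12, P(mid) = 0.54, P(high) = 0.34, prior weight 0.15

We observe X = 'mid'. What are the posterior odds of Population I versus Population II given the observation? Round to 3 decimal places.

1.994

Since P(k|x) ∝ w_k f_k(x), the posterior odds are w_i f_i(x) / (w_j f_j(x)).
Evaluate each component's likelihood at the observed value:
  p_I = 0.19
  p_II = 0.54
Odds = (0.85/0.15) × (0.19/0.54) = 5.66667 × 0.351852 ≈ 1.994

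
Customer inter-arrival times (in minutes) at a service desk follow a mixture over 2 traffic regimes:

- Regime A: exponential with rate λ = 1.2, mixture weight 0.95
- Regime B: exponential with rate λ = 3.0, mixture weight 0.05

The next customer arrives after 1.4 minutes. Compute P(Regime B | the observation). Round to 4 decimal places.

0.0105

Posterior ∝ prior × likelihood, so P(k | x) ∝ π_k f_k(x); normalise over all components.
Component likelihoods at x = 1.4 minutes:
  p_A = 0.223649
  p_B = 0.0449867
Unnormalised posteriors:
  π_A·p_A = 0.95 × 0.223649 = 0.212466
  π_B·p_B = 0.05 × 0.0449867 = 0.00224934
Evidence: 0.212466 + 0.00224934 = 0.214716
Responsibility of Regime B: 0.00224934 / 0.214716 ≈ 0.0105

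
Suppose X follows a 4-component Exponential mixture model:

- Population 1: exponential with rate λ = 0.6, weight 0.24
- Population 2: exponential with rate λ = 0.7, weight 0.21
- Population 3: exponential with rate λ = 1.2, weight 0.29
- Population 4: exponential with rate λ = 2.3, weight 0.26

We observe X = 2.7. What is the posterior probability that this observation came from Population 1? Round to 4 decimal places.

0.4348

Posterior ∝ prior × likelihood, so P(k | x) ∝ w_k f_k(x); normalise over all components.
Component likelihoods at x = 2.7:
  f_1 = 0.118739
  f_2 = 0.10575
  f_3 = 0.0469967
  f_4 = 0.00462125
Multiply by the mixture weights:
  w_1·f_1 = 0.24 × 0.118739 = 0.0284974
  w_2·f_2 = 0.21 × 0.10575 = 0.0222076
  w_3·f_3 = 0.29 × 0.0469967 = 0.013629
  w_4·f_4 = 0.26 × 0.00462125 = 0.00120152
Marginal: 0.0284974 + 0.0222076 + 0.013629 + 0.00120152 = 0.0655355
P(Population 1 | the observation) ≈ 0.4348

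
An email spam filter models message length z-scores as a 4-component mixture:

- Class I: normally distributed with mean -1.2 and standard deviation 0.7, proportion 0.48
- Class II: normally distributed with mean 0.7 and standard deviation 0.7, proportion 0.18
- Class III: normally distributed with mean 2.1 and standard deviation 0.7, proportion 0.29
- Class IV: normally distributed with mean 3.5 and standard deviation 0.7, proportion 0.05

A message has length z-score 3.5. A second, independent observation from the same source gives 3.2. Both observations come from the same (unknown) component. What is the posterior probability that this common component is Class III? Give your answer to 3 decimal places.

P(component k | x) = π_k·f_k(x) / marginal(x), where marginal(x) = Σ_j π_j·f_j(x).
Since both observations come from the same component, the likelihood for component k is f_k(x₁)·f_k(x₂).
  f_I = [(1/(0.7·√(2π)))·exp(−(3.5−-1.2)²/(2·0.7²)) = 0.569918·exp(-22.54082) = 9.25678e-11] × [1.50065e-09] = 1.38912e-19
  f_II = [(1/(0.7·√(2π)))·exp(−(3.5−0.7)²/(2·0.7²)) = 0.569918·exp(-8.00000) = 0.000191186] × [0.000968449] = 1.85154e-07
  f_III = [(1/(0.7·√(2π)))·exp(−(3.5−2.1)²/(2·0.7²)) = 0.569918·exp(-2.00000) = 0.07713] × [0.165803] = 0.0127883
  f_IV = [(1/(0.7·√(2π)))·exp(−(3.5−3.5)²/(2·0.7²)) = 0.569918·exp(-0.00000) = 0.569918] × [0.51991] = 0.296306
Multiply by the mixture weights:
  π_I·f_I = 0.48 × 1.38912e-19 = 6.66778e-20
  π_II·f_II = 0.18 × 1.85154e-07 = 3.33277e-08
  π_III·f_III = 0.29 × 0.0127883 = 0.00370862
  π_IV·f_IV = 0.05 × 0.296306 = 0.0148153
Normaliser: 6.66778e-20 + 3.33277e-08 + 0.00370862 + 0.0148153 = 0.0185239
Responsibility of Class III: 0.00370862 / 0.0185239 ≈ 0.200

0.200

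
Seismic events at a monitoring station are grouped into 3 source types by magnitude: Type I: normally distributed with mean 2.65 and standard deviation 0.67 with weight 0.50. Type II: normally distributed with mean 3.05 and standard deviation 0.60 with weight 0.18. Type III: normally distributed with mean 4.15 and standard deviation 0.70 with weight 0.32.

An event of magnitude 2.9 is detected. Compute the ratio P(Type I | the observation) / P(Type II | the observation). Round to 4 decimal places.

The posterior odds equal the prior odds times the likelihood ratio: (w_i/w_j)·(f_i(x)/f_j(x)).
Component likelihoods at x = 2.9:
  L_I = (1/(0.67·√(2π)))·exp(−(2.9−2.65)²/(2·0.67²)) = 0.595436·exp(-0.06961) = 0.555395
  L_II = (1/(0.60·√(2π)))·exp(−(2.9−3.05)²/(2·0.60²)) = 0.664904·exp(-0.03125) = 0.644447
  L_III = (1/(0.70·√(2π)))·exp(−(2.9−4.15)²/(2·0.70²)) = 0.569918·exp(-1.59439) = 0.115712
0.277698 / 0.116 ≈ 2.3939

2.3939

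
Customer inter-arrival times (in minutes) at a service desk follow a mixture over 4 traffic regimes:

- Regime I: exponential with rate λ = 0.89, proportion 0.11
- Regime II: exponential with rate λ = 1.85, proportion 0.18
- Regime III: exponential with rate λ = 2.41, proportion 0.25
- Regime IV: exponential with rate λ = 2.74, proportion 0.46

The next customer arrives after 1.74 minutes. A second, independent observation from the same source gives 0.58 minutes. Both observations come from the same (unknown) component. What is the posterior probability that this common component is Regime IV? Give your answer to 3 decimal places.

The responsibility of component k is P(Z=k) f_k(x) divided by Σ_j P(Z=j) f_j(x).
Since both observations come from the same component, the likelihood for component k is f_k(x₁)·f_k(x₂).
  L_I = [0.89·e^(−0.89·1.74) = 0.89·e^(−1.5486) = 0.189165] × [0.531138] = 0.100473
  L_II = [1.85·e^(−1.85·1.74) = 1.85·e^(−3.2190) = 0.0739908] × [0.632665] = 0.0468114
  L_III = [2.41·e^(−2.41·1.74) = 2.41·e^(−4.1934) = 0.0363786] × [0.595608] = 0.0216674
  L_IV = [2.74·e^(−2.74·1.74) = 2.74·e^(−4.7676) = 0.0232921] × [0.559203] = 0.013025
Prior × likelihood for each component:
  P(Z=I)·L_I = 0.11 × 0.100473 = 0.011052
  P(Z=II)·L_II = 0.18 × 0.0468114 = 0.00842605
  P(Z=III)·L_III = 0.25 × 0.0216674 = 0.00541685
  P(Z=IV)·L_IV = 0.46 × 0.013025 = 0.0059915
Evidence: 0.011052 + 0.00842605 + 0.00541685 + 0.0059915 = 0.0308864
So the posterior for Regime IV is 0.0059915 / 0.0308864 ≈ 0.194.

0.194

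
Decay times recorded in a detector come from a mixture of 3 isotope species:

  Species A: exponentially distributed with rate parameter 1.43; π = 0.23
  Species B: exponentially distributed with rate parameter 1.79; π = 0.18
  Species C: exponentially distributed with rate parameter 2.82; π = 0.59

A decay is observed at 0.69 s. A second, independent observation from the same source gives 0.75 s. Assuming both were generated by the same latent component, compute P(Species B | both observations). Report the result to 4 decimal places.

Posterior ∝ prior × likelihood, so P(k | x) ∝ π_k f_k(x); normalise over all components.
Since both observations come from the same component, the likelihood for component k is f_k(x₁)·f_k(x₂).
  L_A = [0.533111] × [0.489277] = 0.260839
  L_B = [0.520542] × [0.467533] = 0.243371
  L_C = [0.402902] × [0.340186] = 0.137061
Weight by the priors:
  π_A·L_A = 0.23 × 0.260839 = 0.059993
  π_B·L_B = 0.18 × 0.243371 = 0.0438068
  π_C·L_C = 0.59 × 0.137061 = 0.0808662
Normaliser: 0.059993 + 0.0438068 + 0.0808662 = 0.184666
So the posterior for Species B is 0.0438068 / 0.184666 ≈ 0.2372.

0.2372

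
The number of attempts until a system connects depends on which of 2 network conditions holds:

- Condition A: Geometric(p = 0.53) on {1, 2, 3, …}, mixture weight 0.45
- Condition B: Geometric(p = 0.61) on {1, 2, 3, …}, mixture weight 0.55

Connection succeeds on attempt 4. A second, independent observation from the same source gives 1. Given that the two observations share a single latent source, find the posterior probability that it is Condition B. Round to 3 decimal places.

0.481

The responsibility of component k is π_k f_k(x) divided by Σ_j π_j f_j(x).
Since both observations come from the same component, the likelihood for component k is f_k(x₁)·f_k(x₂).
  f_A = [0.53·(1−0.53)^3 = 0.53·0.103823 = 0.0550262] × [0.53] = 0.0291639
  f_B = [0.61·(1−0.61)^3 = 0.61·0.059319 = 0.0361846] × [0.61] = 0.0220726
Unnormalised posteriors:
  π_A·f_A = 0.45 × 0.0291639 = 0.0131237
  π_B·f_B = 0.55 × 0.0220726 = 0.0121399
Denominator: 0.0131237 + 0.0121399 = 0.0252637
P(Condition B | x) ≈ 0.481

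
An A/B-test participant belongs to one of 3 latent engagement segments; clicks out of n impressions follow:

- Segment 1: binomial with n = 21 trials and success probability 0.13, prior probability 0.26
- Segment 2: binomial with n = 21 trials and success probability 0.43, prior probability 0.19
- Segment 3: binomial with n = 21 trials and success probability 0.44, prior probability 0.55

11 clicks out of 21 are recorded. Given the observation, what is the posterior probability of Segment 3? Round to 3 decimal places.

0.757

The responsibility of component k is π_k f_k(x) divided by Σ_j π_j f_j(x).
Component likelihoods at x = 11 clicks out of 21:
  L_1 = C(21,11)·0.13^11·0.87^10 = 352716·1.79216e-10·0.248423 = 1.57034e-05
  L_2 = C(21,11)·0.43^11·0.57^10 = 352716·9.29294e-05·0.00362033 = 0.118666
  L_3 = C(21,11)·0.44^11·0.56^10 = 352716·0.000119668·0.00303305 = 0.128022
Prior × likelihood for each component:
  π_1·L_1 = 0.26 × 1.57034e-05 = 4.08289e-06
  π_2·L_2 = 0.19 × 0.118666 = 0.0225466
  π_3·L_3 = 0.55 × 0.128022 = 0.0704121
Marginal: 4.08289e-06 + 0.0225466 + 0.0704121 = 0.0929628
Responsibility of Segment 3: 0.0704121 / 0.0929628 ≈ 0.757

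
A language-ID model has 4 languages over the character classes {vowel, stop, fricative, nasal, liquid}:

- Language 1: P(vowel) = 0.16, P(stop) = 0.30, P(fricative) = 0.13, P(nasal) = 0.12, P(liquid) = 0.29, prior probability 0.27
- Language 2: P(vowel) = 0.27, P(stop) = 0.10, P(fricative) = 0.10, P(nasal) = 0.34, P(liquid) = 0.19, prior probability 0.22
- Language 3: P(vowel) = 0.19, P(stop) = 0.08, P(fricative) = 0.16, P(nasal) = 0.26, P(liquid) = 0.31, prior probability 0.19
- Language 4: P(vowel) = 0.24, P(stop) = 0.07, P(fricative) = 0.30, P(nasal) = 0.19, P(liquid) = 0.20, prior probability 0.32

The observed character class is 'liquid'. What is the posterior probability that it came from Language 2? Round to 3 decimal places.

The responsibility of component k is P(Z=k) f_k(x) divided by Σ_j P(Z=j) f_j(x).
Categorical probabilities:
  L_1 = P(liquid | comp) = 0.29
  L_2 = P(liquid | comp) = 0.19
  L_3 = P(liquid | comp) = 0.31
  L_4 = P(liquid | comp) = 0.20
Weight by the priors:
  P(Z=1)·L_1 = 0.27 × 0.29 = 0.0783
  P(Z=2)·L_2 = 0.22 × 0.19 = 0.0418
  P(Z=3)·L_3 = 0.19 × 0.31 = 0.0589
  P(Z=4)·L_4 = 0.32 × 0.2 = 0.064
Normaliser: 0.0783 + 0.0418 + 0.0589 + 0.064 = 0.243
So the posterior for Language 2 is 0.0418 / 0.243 ≈ 0.172.

0.172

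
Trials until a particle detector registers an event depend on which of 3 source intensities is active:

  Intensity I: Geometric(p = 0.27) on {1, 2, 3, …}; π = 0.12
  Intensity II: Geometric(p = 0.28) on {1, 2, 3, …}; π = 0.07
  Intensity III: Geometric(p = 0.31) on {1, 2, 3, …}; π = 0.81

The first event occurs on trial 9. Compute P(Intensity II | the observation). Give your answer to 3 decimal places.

Apply Bayes' rule: the posterior for each component is proportional to its prior times its likelihood at x.
Evaluate each component's likelihood at the observed value:
  f_I = 0.27·(1−0.27)^8 = 0.27·0.080646 = 0.0217744
  f_II = 0.28·(1−0.28)^8 = 0.28·0.0722204 = 0.0202217
  f_III = 0.31·(1−0.31)^8 = 0.31·0.0513798 = 0.0159277
Prior × likelihood for each component:
  P(Z=I)·f_I = 0.12 × 0.0217744 = 0.00261293
  P(Z=II)·f_II = 0.07 × 0.0202217 = 0.00141552
  P(Z=III)·f_III = 0.81 × 0.0159277 = 0.0129015
Marginal: 0.00261293 + 0.00141552 + 0.0129015 = 0.0169299
P(Intensity II | x) ≈ 0.084

0.084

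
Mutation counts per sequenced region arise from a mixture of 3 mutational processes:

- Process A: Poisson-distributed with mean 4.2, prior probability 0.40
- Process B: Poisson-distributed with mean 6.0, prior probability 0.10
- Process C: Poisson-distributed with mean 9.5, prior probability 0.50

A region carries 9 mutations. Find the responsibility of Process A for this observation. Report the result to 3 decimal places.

Posterior ∝ prior × likelihood, so P(k | x) ∝ P(Z=k) f_k(x); normalise over all components.
Evaluate each component's likelihood at the observed value:
  p_A = e^(−4.2)·4.2^9/9! = 0.0168052
  p_B = e^(−6.0)·6.0^9/9! = 0.0688385
  p_C = e^(−9.5)·9.5^9/9! = 0.130003
Prior × likelihood for each component:
  P(Z=A)·p_A = 0.40 × 0.0168052 = 0.00672208
  P(Z=B)·p_B = 0.10 × 0.0688385 = 0.00688385
  P(Z=C)·p_C = 0.50 × 0.130003 = 0.0650013
Sum: 0.00672208 + 0.00688385 + 0.0650013 = 0.0786072
So the posterior for Process A is 0.00672208 / 0.0786072 ≈ 0.086.

0.086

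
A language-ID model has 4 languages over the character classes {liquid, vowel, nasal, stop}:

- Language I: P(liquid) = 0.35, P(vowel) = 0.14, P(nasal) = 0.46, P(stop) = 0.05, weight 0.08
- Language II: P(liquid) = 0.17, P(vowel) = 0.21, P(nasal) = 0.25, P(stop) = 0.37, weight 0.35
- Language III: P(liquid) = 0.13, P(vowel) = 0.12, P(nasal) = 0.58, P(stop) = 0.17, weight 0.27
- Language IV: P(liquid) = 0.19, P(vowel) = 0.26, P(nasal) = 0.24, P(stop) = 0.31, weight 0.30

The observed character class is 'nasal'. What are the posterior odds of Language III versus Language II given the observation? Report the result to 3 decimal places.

Posterior odds = (π_i f_i(x)) / (π_j f_j(x)); the normalising sum cancels.
Evaluate each component's likelihood at the observed value:
  L_I = 0.46
  L_II = 0.25
  L_III = 0.58
  L_IV = 0.24
Posterior odds = (π_III·L_III) / (π_II·L_II) = (0.27·0.58) / (0.35·0.25) = 0.1566 / 0.0875 ≈ 1.790

1.790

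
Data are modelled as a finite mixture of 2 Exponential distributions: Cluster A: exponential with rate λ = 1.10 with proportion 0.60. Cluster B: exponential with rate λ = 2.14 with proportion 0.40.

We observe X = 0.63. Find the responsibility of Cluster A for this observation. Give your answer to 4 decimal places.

0.5975

P(component k | x) = π_k·f_k(x) / marginal(x), where marginal(x) = Σ_j π_j·f_j(x).
Component likelihoods at x = 0.63:
  p_A = 0.550081
  p_B = 0.555774
Prior × likelihood for each component:
  π_A·p_A = 0.60 × 0.550081 = 0.330049
  π_B·p_B = 0.40 × 0.555774 = 0.222309
Sum: 0.330049 + 0.222309 = 0.552358
P(Cluster A | x) ≈ 0.5975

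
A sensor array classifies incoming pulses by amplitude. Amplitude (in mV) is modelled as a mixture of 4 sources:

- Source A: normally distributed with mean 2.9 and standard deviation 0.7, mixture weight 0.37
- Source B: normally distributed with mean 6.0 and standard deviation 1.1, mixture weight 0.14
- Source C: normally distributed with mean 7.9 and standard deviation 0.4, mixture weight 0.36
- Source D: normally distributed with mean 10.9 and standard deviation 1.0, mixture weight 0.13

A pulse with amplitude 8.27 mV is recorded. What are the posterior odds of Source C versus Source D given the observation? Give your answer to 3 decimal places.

143.380

Since P(k|x) ∝ P(Z=k) f_k(x), the posterior odds are P(Z=i) f_i(x) / (P(Z=j) f_j(x)).
Evaluate each component's likelihood at the observed value:
  f_A = 9.4737e-14
  f_B = 0.0431296
  f_C = 0.65021
  f_D = 0.0125581
Odds = (0.36/0.13) × (0.65021/0.0125581) = 2.76923 × 51.7761 ≈ 143.380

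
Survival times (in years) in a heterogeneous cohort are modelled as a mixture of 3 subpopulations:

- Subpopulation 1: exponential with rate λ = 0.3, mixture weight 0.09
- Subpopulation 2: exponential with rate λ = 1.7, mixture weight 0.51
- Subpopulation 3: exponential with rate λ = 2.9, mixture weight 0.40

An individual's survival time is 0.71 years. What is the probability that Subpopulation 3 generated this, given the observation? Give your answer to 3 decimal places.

Posterior ∝ prior × likelihood, so P(k | x) ∝ π_k f_k(x); normalise over all components.
Evaluate each component's likelihood at the observed value:
  p_1 = 0.242447
  p_2 = 0.508458
  p_3 = 0.369986
Prior × likelihood for each component:
  π_1·p_1 = 0.09 × 0.242447 = 0.0218202
  π_2·p_2 = 0.51 × 0.508458 = 0.259314
  π_3·p_3 = 0.40 × 0.369986 = 0.147995
Marginal: 0.0218202 + 0.259314 + 0.147995 = 0.429129
So the posterior for Subpopulation 3 is 0.147995 / 0.429129 ≈ 0.345.

0.345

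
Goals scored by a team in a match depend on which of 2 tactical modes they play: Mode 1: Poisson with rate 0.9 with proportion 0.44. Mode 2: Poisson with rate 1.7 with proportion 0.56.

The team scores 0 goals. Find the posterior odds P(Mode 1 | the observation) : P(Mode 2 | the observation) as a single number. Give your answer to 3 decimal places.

1.749

Posterior odds = (π_i f_i(x)) / (π_j f_j(x)); the normalising sum cancels.
Poisson probabilities:
  p_1 = e^(−0.9)·0.9^0/0! = 0.40657
  p_2 = e^(−1.7)·1.7^0/0! = 0.182684
0.178891 / 0.102303 ≈ 1.749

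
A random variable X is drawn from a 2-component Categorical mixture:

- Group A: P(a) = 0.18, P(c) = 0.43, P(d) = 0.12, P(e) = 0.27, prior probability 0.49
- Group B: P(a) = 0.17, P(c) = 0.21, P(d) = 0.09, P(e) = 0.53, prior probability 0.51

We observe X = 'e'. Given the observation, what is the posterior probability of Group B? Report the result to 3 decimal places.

0.671

Apply Bayes' rule: the posterior for each component is proportional to its prior times its likelihood at x.
Categorical probabilities:
  p_A = 0.27
  p_B = 0.53
Prior × likelihood for each component:
  π_A·p_A = 0.49 × 0.27 = 0.1323
  π_B·p_B = 0.51 × 0.53 = 0.2703
Normaliser: 0.1323 + 0.2703 = 0.4026
P(Group B | x) = 0.2703 / 0.4026 ≈ 0.671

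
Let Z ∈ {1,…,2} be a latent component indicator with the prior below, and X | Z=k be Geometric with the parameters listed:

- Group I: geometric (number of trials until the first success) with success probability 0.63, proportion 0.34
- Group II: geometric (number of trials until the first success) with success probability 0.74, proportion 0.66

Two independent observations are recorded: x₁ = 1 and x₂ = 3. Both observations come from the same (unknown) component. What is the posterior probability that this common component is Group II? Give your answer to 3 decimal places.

By Bayes' theorem, P(k | x) = π_k f_k(x) / Σ_j π_j f_j(x).
Since both observations come from the same component, the likelihood for component k is f_k(x₁)·f_k(x₂).
  L_I = [0.63·(1−0.63)^0 = 0.63·1 = 0.63] × [0.086247] = 0.0543356
  L_II = [0.74·(1−0.74)^0 = 0.74·1 = 0.74] × [0.050024] = 0.0370178
Weight by the priors:
  π_I·L_I = 0.34 × 0.0543356 = 0.0184741
  π_II·L_II = 0.66 × 0.0370178 = 0.0244317
Denominator: 0.0184741 + 0.0244317 = 0.0429058
P(Group II | data) = 0.0244317 / 0.0429058 ≈ 0.569

0.569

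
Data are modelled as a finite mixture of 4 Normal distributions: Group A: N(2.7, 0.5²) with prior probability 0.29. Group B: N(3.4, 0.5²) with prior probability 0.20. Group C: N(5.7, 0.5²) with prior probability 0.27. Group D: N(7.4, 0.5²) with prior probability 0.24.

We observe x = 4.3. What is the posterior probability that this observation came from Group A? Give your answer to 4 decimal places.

P(component k | x) = P(Z=k)·f_k(x) / marginal(x), where marginal(x) = Σ_j P(Z=j)·f_j(x).
Component likelihoods at x = 4.3:
  f_A = 0.00476818
  f_B = 0.1579
  f_C = 0.0158309
  f_D = 3.58757e-09
Prior × likelihood for each component:
  P(Z=A)·f_A = 0.29 × 0.00476818 = 0.00138277
  P(Z=B)·f_B = 0.20 × 0.1579 = 0.0315801
  P(Z=C)·f_C = 0.27 × 0.0158309 = 0.00427434
  P(Z=D)·f_D = 0.24 × 3.58757e-09 = 8.61016e-10
Denominator: 0.00138277 + 0.0315801 + 0.00427434 + 8.61016e-10 = 0.0372372
P(Group A | x) = 0.00138277 / 0.0372372 ≈ 0.0371

0.0371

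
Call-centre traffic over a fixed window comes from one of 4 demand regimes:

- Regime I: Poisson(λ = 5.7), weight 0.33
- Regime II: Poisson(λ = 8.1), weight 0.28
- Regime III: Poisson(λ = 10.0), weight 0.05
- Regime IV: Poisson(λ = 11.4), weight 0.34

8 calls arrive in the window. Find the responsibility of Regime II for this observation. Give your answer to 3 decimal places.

The responsibility of component k is π_k f_k(x) divided by Σ_j π_j f_j(x).
Poisson probabilities:
  f_I = e^(−5.7)·5.7^8/8! = 0.0924698
  f_II = e^(−8.1)·8.1^8/8! = 0.1395
  f_III = e^(−10.0)·10.0^8/8! = 0.112599
  f_IV = e^(−11.4)·11.4^8/8! = 0.0792066
Unnormalised posteriors:
  π_I·f_I = 0.33 × 0.0924698 = 0.030515
  π_II·f_II = 0.28 × 0.1395 = 0.03906
  π_III·f_III = 0.05 × 0.112599 = 0.00562995
  π_IV·f_IV = 0.34 × 0.0792066 = 0.0269302
Evidence: 0.030515 + 0.03906 + 0.00562995 + 0.0269302 = 0.102135
P(Regime II | x) ≈ 0.382

0.382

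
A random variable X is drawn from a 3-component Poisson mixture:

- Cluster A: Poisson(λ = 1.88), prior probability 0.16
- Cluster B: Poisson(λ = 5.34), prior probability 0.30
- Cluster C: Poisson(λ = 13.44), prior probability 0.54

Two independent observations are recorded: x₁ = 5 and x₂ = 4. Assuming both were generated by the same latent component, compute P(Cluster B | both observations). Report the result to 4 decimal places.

0.9565

Posterior ∝ prior × likelihood, so P(k | x) ∝ π_k f_k(x); normalise over all components.
Since both observations come from the same component, the likelihood for component k is f_k(x₁)·f_k(x₂).
  L_A = [0.0298631] × [0.079423] = 0.00237182
  L_B = [0.173537] × [0.162488] = 0.0281977
  L_C = [0.00531982] × [0.0019791] = 1.05285e-05
Multiply by the mixture weights:
  π_A·L_A = 0.16 × 0.00237182 = 0.00037949
  π_B·L_B = 0.30 × 0.0281977 = 0.00845931
  π_C·L_C = 0.54 × 1.05285e-05 = 5.68537e-06
Normaliser: 0.00037949 + 0.00845931 + 5.68537e-06 = 0.00884449
P(Cluster B | x) ≈ 0.9565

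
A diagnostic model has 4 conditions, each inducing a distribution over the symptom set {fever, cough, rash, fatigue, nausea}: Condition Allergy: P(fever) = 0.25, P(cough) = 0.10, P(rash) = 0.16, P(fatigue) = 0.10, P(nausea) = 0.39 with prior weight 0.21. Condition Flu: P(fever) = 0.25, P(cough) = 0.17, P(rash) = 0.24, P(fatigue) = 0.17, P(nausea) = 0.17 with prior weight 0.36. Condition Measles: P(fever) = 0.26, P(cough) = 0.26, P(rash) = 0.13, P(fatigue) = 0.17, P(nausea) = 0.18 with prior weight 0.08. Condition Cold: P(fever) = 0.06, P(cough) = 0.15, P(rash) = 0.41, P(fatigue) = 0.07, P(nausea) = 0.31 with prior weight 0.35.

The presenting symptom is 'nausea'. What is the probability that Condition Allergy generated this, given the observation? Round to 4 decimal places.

0.3079

Apply Bayes' rule: the posterior for each component is proportional to its prior times its likelihood at x.
Evaluate each component's likelihood at the observed value:
  L_Allergy = 0.39
  L_Flu = 0.17
  L_Measles = 0.18
  L_Cold = 0.31
Weight by the priors:
  P(Z=Allergy)·L_Allergy = 0.21 × 0.39 = 0.0819
  P(Z=Flu)·L_Flu = 0.36 × 0.17 = 0.0612
  P(Z=Measles)·L_Measles = 0.08 × 0.18 = 0.0144
  P(Z=Cold)·L_Cold = 0.35 × 0.31 = 0.1085
Evidence: 0.0819 + 0.0612 + 0.0144 + 0.1085 = 0.266
P(Condition Allergy | 'nausea') = 0.0819 / 0.266 ≈ 0.3079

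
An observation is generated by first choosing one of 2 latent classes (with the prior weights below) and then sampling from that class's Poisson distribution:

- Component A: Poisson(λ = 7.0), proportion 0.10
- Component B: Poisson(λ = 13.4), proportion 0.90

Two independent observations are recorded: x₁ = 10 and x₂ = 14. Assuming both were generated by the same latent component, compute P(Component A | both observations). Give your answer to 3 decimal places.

0.007

Posterior ∝ prior × likelihood, so P(k | x) ∝ π_k f_k(x); normalise over all components.
Since both observations come from the same component, the likelihood for component k is f_k(x₁)·f_k(x₂).
  p_A = [e^(−7.0)·7.0^10/10! = 0.0709833] × [0.00709419] = 0.000503569
  p_B = [e^(−13.4)·13.4^10/10! = 0.0779361] × [0.104595] = 0.00815177
Weight by the priors:
  π_A·p_A = 0.10 × 0.000503569 = 5.03569e-05
  π_B·p_B = 0.90 × 0.00815177 = 0.00733659
Denominator: 5.03569e-05 + 0.00733659 = 0.00738695
Responsibility of Component A: 5.03569e-05 / 0.00738695 ≈ 0.007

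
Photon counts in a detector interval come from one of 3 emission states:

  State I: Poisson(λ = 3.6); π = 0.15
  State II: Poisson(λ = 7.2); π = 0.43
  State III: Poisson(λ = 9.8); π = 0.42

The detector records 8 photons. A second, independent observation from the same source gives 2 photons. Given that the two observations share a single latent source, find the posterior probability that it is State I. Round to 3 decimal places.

0.290

Posterior ∝ prior × likelihood, so P(k | x) ∝ π_k f_k(x); normalise over all components.
Since both observations come from the same component, the likelihood for component k is f_k(x₁)·f_k(x₂).
  p_I = [0.0191179] × [0.177058] = 0.00338497
  p_II = [0.133727] × [0.0193515] = 0.00258782
  p_III = [0.117004] × [0.00266279] = 0.000311558
Unnormalised posteriors:
  π_I·p_I = 0.15 × 0.00338497 = 0.000507745
  π_II·p_II = 0.43 × 0.00258782 = 0.00111276
  π_III·p_III = 0.42 × 0.000311558 = 0.000130854
Marginal: 0.000507745 + 0.00111276 + 0.000130854 = 0.00175136
Responsibility of State I: 0.000507745 / 0.00175136 ≈ 0.290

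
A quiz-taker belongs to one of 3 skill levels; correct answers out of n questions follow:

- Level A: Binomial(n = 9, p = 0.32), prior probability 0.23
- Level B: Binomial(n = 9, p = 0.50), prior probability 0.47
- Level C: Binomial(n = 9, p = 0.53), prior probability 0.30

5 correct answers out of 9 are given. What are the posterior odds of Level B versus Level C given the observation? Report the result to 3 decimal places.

Since P(k|x) ∝ w_k f_k(x), the posterior odds are w_i f_i(x) / (w_j f_j(x)).
Evaluate each component's likelihood at the observed value:
  p_A = 0.0903974
  p_B = 0.246094
  p_C = 0.257123
Posterior odds = (w_B·p_B) / (w_C·p_C) = (0.47·0.246094) / (0.30·0.257123) = 0.115664 / 0.077137 ≈ 1.499

1.499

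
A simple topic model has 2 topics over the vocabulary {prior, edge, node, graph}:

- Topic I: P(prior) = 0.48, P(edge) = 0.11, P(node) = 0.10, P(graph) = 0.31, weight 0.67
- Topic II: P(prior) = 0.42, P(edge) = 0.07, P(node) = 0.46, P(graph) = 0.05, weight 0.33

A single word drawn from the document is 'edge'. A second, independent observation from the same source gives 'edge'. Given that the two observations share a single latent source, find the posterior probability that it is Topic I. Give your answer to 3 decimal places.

0.834

Apply Bayes' rule: the posterior for each component is proportional to its prior times its likelihood at x.
Since both observations come from the same component, the likelihood for component k is f_k(x₁)·f_k(x₂).
  f_I = [0.11] × [0.11] = 0.0121
  f_II = [0.07] × [0.07] = 0.0049
Unnormalised posteriors:
  P(Z=I)·f_I = 0.67 × 0.0121 = 0.008107
  P(Z=II)·f_II = 0.33 × 0.0049 = 0.001617
Normaliser: 0.008107 + 0.001617 = 0.009724
P(Topic I | x) = 0.008107 / 0.009724 ≈ 0.834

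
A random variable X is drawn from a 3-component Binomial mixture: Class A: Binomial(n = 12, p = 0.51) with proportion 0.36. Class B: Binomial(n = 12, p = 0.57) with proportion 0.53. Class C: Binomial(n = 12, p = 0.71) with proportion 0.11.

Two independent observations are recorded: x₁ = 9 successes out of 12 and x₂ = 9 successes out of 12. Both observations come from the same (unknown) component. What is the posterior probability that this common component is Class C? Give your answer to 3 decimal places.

P(component k | x) = P(Z=k)·f_k(x) / marginal(x), where marginal(x) = Σ_j P(Z=j)·f_j(x).
Since both observations come from the same component, the likelihood for component k is f_k(x₁)·f_k(x₂).
  p_A = [C(12,9)·0.51^9·0.49^3 = 220·0.00233417·0.117649 = 0.0604147] × [0.0604147] = 0.00364993
  p_B = [C(12,9)·0.57^9·0.43^3 = 220·0.00635146·0.079507 = 0.111097] × [0.111097] = 0.0123425
  p_C = [C(12,9)·0.71^9·0.29^3 = 220·0.0458485·0.024389 = 0.246004] × [0.246004] = 0.0605179
Weight by the priors:
  P(Z=A)·p_A = 0.36 × 0.00364993 = 0.00131398
  P(Z=B)·p_B = 0.53 × 0.0123425 = 0.00654153
  P(Z=C)·p_C = 0.11 × 0.0605179 = 0.00665697
Evidence: 0.00131398 + 0.00654153 + 0.00665697 = 0.0145125
So the posterior for Class C is 0.00665697 / 0.0145125 ≈ 0.459.

0.459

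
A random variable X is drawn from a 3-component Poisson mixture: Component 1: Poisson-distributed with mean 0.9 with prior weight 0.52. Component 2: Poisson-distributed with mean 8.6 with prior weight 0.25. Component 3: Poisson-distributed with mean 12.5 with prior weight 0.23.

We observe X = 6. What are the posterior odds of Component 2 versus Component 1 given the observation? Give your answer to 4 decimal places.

Posterior odds = (w_i f_i(x)) / (w_j f_j(x)); the normalising sum cancels.
Poisson probabilities:
  f_1 = 0.000300094
  f_2 = 0.103449
  f_3 = 0.0197445
Odds = (0.25/0.52) × (0.103449/0.000300094) = 0.480769 × 344.721 ≈ 165.7314

165.7314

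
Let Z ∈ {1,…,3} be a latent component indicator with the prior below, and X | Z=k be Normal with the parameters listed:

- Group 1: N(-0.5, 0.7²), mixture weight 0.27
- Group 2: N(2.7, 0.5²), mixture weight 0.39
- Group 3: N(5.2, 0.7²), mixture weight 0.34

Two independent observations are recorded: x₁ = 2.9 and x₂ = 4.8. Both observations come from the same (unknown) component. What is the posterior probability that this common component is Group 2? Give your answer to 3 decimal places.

By Bayes' theorem, P(k | x) = P(Z=k) f_k(x) / Σ_j P(Z=j) f_j(x).
Since both observations come from the same component, the likelihood for component k is f_k(x₁)·f_k(x₂).
  f_1 = [(1/(0.7·√(2π)))·exp(−(2.9−-0.5)²/(2·0.7²)) = 0.569918·exp(-11.79592) = 4.29447e-06] × [2.03008e-13] = 8.71814e-19
  f_2 = [(1/(0.5·√(2π)))·exp(−(2.9−2.7)²/(2·0.5²)) = 0.797885·exp(-0.08000) = 0.73654] × [0.000117886] = 8.68279e-05
  f_3 = [(1/(0.7·√(2π)))·exp(−(2.9−5.2)²/(2·0.7²)) = 0.569918·exp(-5.39796) = 0.00257934] × [0.484068] = 0.00124858
Prior × likelihood for each component:
  P(Z=1)·f_1 = 0.27 × 8.71814e-19 = 2.3539e-19
  P(Z=2)·f_2 = 0.39 × 8.68279e-05 = 3.38629e-05
  P(Z=3)·f_3 = 0.34 × 0.00124858 = 0.000424516
Denominator: 2.3539e-19 + 3.38629e-05 + 0.000424516 = 0.000458379
P(Group 2 | data) = 3.38629e-05 / 0.000458379 ≈ 0.074

0.074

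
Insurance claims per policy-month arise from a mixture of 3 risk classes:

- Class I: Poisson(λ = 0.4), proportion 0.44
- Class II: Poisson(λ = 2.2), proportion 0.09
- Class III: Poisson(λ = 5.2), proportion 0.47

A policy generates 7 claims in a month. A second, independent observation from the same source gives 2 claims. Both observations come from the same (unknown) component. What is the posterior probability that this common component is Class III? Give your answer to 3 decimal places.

P(component k | x) = π_k·f_k(x) / marginal(x), where marginal(x) = Σ_j π_j·f_j(x).
Since both observations come from the same component, the likelihood for component k is f_k(x₁)·f_k(x₂).
  p_I = [e^(−0.4)·0.4^7/7! = 2.17907e-07] × [0.0536256] = 1.16854e-08
  p_II = [e^(−2.2)·2.2^7/7! = 0.00548378] × [0.268144] = 0.00147044
  p_III = [e^(−5.2)·5.2^7/7! = 0.112528] × [0.074584] = 0.0083928
Unnormalised posteriors:
  π_I·p_I = 0.44 × 1.16854e-08 = 5.14158e-09
  π_II·p_II = 0.09 × 0.00147044 = 0.00013234
  π_III·p_III = 0.47 × 0.0083928 = 0.00394462
Sum: 5.14158e-09 + 0.00013234 + 0.00394462 = 0.00407696
P(Class III | x) ≈ 0.968

0.968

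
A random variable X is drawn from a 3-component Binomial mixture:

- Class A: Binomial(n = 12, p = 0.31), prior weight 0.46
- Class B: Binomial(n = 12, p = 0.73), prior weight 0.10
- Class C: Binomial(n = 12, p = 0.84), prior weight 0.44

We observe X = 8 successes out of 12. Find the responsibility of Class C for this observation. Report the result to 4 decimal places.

P(component k | x) = π_k·f_k(x) / marginal(x), where marginal(x) = Σ_j π_j·f_j(x).
Component likelihoods at x = 8 successes out of 12:
  p_A = C(12,8)·0.31^8·0.69^4 = 495·8.52891e-05·0.226671 = 0.00956963
  p_B = C(12,8)·0.73^8·0.27^4 = 495·0.080646·0.00531441 = 0.21215
  p_C = C(12,8)·0.84^8·0.16^4 = 495·0.247876·0.00065536 = 0.0804117
Unnormalised posteriors:
  π_A·p_A = 0.46 × 0.00956963 = 0.00440203
  π_B·p_B = 0.10 × 0.21215 = 0.021215
  π_C·p_C = 0.44 × 0.0804117 = 0.0353812
Marginal: 0.00440203 + 0.021215 + 0.0353812 = 0.0609982
P(Class C | 8 successes out of 12) = 0.0353812 / 0.0609982 ≈ 0.5800

0.5800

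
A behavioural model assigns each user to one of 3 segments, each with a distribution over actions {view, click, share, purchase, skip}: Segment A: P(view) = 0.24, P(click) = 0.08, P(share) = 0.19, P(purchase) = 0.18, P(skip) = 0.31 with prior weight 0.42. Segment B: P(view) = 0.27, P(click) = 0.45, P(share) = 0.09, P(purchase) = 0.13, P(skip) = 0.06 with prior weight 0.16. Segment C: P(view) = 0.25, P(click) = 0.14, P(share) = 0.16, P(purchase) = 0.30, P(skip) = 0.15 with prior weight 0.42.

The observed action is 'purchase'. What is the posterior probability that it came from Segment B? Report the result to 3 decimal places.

0.094

Posterior ∝ prior × likelihood, so P(k | x) ∝ π_k f_k(x); normalise over all components.
Evaluate each component's likelihood at the observed value:
  p_A = P(purchase | comp) = 0.18
  p_B = P(purchase | comp) = 0.13
  p_C = P(purchase | comp) = 0.30
Weight by the priors:
  π_A·p_A = 0.42 × 0.18 = 0.0756
  π_B·p_B = 0.16 × 0.13 = 0.0208
  π_C·p_C = 0.42 × 0.3 = 0.126
Sum: 0.0756 + 0.0208 + 0.126 = 0.2224
P(Segment B | the observation) ≈ 0.094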